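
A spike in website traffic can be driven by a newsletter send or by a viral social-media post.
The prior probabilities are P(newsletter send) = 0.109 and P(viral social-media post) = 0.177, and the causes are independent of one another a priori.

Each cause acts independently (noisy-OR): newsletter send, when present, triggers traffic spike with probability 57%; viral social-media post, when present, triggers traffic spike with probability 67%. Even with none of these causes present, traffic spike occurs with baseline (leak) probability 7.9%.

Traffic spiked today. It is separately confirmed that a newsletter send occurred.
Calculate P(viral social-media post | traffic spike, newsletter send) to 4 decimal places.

P(viral social-media post | traffic spike, newsletter send) ≈ 0.2364

Under noisy-OR, P(traffic spike | causes) = 1 − (1−0.079)·∏(1−qᵢ) over the active causes.
For the numerator, keep only viral social-media post=true terms: 0.86931*0.177 = 0.153868
The normalizing constant is 0.60397*0.823 + 0.86931*0.177 = 0.650935
P(viral social-media post | traffic spike, newsletter send) = 0.153868/0.650935 ≈ 0.2364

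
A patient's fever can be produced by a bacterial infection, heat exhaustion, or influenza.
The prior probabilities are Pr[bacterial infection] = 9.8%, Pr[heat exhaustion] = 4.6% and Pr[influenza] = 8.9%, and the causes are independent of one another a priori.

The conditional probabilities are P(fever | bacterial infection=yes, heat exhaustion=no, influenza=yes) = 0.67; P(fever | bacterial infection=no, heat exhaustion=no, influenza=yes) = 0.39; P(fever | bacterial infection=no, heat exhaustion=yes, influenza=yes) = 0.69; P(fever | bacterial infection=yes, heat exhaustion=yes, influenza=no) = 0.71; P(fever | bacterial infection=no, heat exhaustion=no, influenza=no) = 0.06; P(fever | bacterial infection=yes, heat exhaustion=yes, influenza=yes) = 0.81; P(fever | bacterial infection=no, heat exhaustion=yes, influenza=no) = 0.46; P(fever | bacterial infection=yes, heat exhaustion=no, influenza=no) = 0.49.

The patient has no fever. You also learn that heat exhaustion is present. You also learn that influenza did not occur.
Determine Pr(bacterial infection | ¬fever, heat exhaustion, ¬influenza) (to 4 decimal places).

Enumerate both values of bacterial infection and weight by the priors:
  P(¬fever | heat exhaustion, ¬influenza) = 0.54·0.902 + 0.29·0.098
        = 0.487080 + 0.028420 = 0.515500
The terms with bacterial infection present sum to 0.028420, so
  P(bacterial infection | ¬fever, heat exhaustion, ¬influenza) = 0.028420 / 0.515500 ≈ 0.0551

Pr(bacterial infection | ¬fever, heat exhaustion, ¬influenza) ≈ 0.0551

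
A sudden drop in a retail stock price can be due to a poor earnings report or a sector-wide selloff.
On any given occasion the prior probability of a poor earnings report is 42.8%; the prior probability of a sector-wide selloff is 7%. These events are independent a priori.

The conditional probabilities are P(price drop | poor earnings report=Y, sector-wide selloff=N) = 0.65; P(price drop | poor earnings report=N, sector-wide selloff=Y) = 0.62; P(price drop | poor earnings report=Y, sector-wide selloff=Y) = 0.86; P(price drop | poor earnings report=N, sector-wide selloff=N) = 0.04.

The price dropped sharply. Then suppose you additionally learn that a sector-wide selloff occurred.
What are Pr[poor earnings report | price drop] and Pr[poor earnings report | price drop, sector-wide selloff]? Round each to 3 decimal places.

P(price drop) = 0.04·0.572·0.93 + 0.62·0.572·0.07 + 0.65·0.428·0.93 + 0.86·0.428·0.07 = 0.021278 + 0.024825 + 0.258726 + 0.025766 = 0.330595
The poor earnings report-present share is 0.258726 + 0.025766 = 0.284492.
Hence the posterior is 0.284492/0.330595 ≈ 0.861.

Now condition on the additional information:
P(price drop | sector-wide selloff) = 0.62*0.572 + 0.86*0.428 = 0.354640 + 0.368080 = 0.722720
Restricting to configurations with poor earnings report present: 0.86*0.428 = 0.368080.
P(poor earnings report | price drop, sector-wide selloff) = 0.368080 / 0.722720 ≈ 0.509
Conditioning on sector-wide selloff lowers the posterior on poor earnings report: the classic explaining-away effect in a common-effect structure.

Pr[poor earnings report | price drop] ≈ 0.861; Pr[poor earnings report | price drop, sector-wide selloff] ≈ 0.509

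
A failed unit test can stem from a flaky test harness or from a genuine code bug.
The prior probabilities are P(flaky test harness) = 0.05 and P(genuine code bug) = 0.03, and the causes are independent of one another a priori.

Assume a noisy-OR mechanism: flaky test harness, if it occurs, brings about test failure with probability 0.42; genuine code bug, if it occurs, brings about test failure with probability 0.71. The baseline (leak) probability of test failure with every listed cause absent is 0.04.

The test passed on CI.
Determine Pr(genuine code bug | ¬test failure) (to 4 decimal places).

Pr(genuine code bug | ¬test failure) ≈ 0.0089

Under noisy-OR, P(test failure | causes) = 1 − (1−0.04)·∏(1−qᵢ) over the active causes.
Sum P(¬test failure|·) weighted by the priors over the 4 (flaky test harness, genuine code bug) configurations:
  P(¬test failure) = 0.96*0.95*0.97 + 0.2784*0.95*0.03 + 0.5568*0.05*0.97 + 0.161472*0.05*0.03
        = 0.884640 + 0.007934 + 0.027005 + 0.000242 = 0.919821
The terms with genuine code bug present sum to 0.008176, so
  P(genuine code bug | ¬test failure) = 0.008176 / 0.919821 ≈ 0.0089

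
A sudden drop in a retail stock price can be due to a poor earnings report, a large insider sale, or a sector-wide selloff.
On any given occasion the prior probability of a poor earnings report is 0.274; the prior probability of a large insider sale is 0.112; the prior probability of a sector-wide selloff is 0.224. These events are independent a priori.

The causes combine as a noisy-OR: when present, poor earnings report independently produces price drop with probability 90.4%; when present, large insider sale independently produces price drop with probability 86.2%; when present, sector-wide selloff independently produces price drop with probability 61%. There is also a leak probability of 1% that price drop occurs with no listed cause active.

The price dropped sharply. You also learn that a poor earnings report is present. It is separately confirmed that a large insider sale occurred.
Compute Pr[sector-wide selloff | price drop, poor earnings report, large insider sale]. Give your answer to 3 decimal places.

Under noisy-OR, P(price drop | causes) = 1 − (1−0.01)·∏(1−qᵢ) over the active causes.
Sum P(price drop|·) weighted by the priors over both values of sector-wide selloff:
  P(price drop | poor earnings report, large insider sale) = 0.986884·0.776 + 0.994885·0.224
        = 0.765822 + 0.222854 = 0.988676
Configurations with sector-wide selloff contribute 0.222854, so
  P(sector-wide selloff | price drop, poor earnings report, large insider sale) = 0.222854 / 0.988676 ≈ 0.225

Pr[sector-wide selloff | price drop, poor earnings report, large insider sale] ≈ 0.225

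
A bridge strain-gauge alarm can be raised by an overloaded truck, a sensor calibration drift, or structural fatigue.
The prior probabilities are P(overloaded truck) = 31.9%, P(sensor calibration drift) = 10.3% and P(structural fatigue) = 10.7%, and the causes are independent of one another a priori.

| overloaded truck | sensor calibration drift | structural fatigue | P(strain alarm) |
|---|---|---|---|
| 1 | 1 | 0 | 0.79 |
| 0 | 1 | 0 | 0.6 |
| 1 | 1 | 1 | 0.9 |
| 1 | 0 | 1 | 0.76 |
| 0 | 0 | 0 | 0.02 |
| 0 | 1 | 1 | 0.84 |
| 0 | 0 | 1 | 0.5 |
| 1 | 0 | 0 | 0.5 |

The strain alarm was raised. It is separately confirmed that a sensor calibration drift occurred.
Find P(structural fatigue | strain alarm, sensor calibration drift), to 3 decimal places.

P(strain alarm | sensor calibration drift) = 0.6*0.681*0.893 + 0.84*0.681*0.107 + 0.79*0.319*0.893 + 0.9*0.319*0.107 = 0.364880 + 0.061208 + 0.225045 + 0.030720 = 0.681853
Restricting to configurations with structural fatigue present: 0.061208 + 0.030720 = 0.091928.
Hence the posterior is 0.091928/0.681853 ≈ 0.135.

P(structural fatigue | strain alarm, sensor calibration drift) ≈ 0.135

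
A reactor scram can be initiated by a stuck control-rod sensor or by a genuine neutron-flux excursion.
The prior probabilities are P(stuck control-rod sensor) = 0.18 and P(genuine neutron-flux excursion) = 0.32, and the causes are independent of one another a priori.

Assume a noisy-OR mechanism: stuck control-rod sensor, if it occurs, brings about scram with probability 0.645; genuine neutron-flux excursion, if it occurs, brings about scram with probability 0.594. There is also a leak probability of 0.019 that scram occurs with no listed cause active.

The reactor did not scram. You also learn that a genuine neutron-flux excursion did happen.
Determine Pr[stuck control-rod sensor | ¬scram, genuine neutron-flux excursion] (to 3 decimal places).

Pr[stuck control-rod sensor | ¬scram, genuine neutron-flux excursion] ≈ 0.072

Under noisy-OR, P(scram | causes) = 1 − (1−0.019)·∏(1−qᵢ) over the active causes.
Numerator (weight on configurations with stuck control-rod sensor): 0.141392×0.18 = 0.025451
Denominator P(¬scram | genuine neutron-flux excursion): 0.398286×0.82 + 0.141392×0.18 = 0.352046
P(stuck control-rod sensor | ¬scram, genuine neutron-flux excursion) = 0.025451/0.352046 ≈ 0.072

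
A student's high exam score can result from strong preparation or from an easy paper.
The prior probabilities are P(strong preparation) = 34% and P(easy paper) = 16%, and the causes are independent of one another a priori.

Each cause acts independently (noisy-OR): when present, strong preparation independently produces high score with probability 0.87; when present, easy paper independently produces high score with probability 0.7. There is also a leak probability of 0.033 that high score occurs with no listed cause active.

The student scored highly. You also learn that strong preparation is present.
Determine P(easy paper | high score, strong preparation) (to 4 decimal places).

P(easy paper | high score, strong preparation) ≈ 0.1733

Under noisy-OR, P(high score | causes) = 1 − (1−0.033)·∏(1−qᵢ) over the active causes.
Numerator (weight on configurations with easy paper): 0.962287*0.16 = 0.153966
The normalizing constant is 0.87429*0.84 + 0.962287*0.16 = 0.888370
Posterior = 0.153966 / 0.888370 ≈ 0.1733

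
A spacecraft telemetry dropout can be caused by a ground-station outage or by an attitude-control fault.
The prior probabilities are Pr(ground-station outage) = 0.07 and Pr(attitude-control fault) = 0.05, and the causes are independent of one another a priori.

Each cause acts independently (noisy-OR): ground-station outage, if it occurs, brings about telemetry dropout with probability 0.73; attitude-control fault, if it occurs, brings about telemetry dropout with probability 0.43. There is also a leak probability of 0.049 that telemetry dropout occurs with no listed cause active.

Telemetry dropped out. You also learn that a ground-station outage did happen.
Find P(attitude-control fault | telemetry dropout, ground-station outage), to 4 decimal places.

Under noisy-OR, P(telemetry dropout | causes) = 1 − (1−0.049)·∏(1−qᵢ) over the active causes.
Weight on attitude-control fault=true, given the evidence: 0.853641×0.05 = 0.042682
Normalizer over all consistent configurations: 0.74323×0.95 + 0.853641×0.05 = 0.748750
Posterior = 0.042682 / 0.748750 ≈ 0.0570

P(attitude-control fault | telemetry dropout, ground-station outage) ≈ 0.0570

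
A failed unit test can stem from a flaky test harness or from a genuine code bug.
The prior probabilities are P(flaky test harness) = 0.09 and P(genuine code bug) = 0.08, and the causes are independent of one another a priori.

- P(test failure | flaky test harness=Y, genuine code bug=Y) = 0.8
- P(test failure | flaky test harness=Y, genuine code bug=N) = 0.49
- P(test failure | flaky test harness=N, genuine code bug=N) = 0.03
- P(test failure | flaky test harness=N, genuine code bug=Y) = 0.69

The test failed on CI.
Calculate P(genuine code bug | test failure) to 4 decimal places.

P(test failure) = 0.03·0.91·0.92 + 0.69·0.91·0.08 + 0.49·0.09·0.92 + 0.8·0.09·0.08 = 0.025116 + 0.050232 + 0.040572 + 0.005760 = 0.121680
Restricting to configurations with genuine code bug present: 0.050232 + 0.005760 = 0.055992.
P(genuine code bug | test failure) = 0.055992 / 0.121680 ≈ 0.4602

P(genuine code bug | test failure) ≈ 0.4602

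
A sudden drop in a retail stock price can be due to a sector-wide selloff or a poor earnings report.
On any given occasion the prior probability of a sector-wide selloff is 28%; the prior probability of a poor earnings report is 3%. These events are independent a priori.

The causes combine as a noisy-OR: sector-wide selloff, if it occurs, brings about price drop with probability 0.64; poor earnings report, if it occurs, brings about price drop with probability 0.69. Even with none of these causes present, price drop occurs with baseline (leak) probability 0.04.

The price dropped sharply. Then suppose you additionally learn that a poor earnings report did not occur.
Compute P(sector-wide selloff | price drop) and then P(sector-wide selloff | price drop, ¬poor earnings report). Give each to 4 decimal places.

P(sector-wide selloff | price drop) ≈ 0.8112; P(sector-wide selloff | price drop, ¬poor earnings report) ≈ 0.8642

Under noisy-OR, P(price drop | causes) = 1 − (1−0.04)·∏(1−qᵢ) over the active causes.
P(price drop) = 0.04*0.72*0.97 + 0.7024*0.72*0.03 + 0.6544*0.28*0.97 + 0.892864*0.28*0.03 = 0.027936 + 0.015172 + 0.177735 + 0.007500 = 0.228343
Of this, 0.185235 comes from 0.177735 + 0.007500 (the sector-wide selloff=true cases).
So P(sector-wide selloff | price drop) = 0.185235/0.228343 ≈ 0.8112.

With the extra evidence:
For the numerator, keep only sector-wide selloff=true terms: 0.6544·0.28 = 0.183232
Normalizer over all consistent configurations: 0.04·0.72 + 0.6544·0.28 = 0.212032
P(sector-wide selloff | price drop, ¬poor earnings report) = 0.183232/0.212032 ≈ 0.8642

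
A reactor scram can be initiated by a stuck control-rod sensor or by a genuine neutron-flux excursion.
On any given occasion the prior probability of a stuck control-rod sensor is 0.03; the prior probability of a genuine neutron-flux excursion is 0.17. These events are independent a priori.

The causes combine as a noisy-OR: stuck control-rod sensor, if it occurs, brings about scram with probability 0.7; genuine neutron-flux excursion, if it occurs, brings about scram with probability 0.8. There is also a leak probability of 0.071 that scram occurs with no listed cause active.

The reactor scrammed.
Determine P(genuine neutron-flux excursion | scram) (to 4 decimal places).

P(genuine neutron-flux excursion | scram) ≈ 0.6493

Under noisy-OR, P(scram | causes) = 1 − (1−0.071)·∏(1−qᵢ) over the active causes.
P(scram) = 0.071*0.97*0.83 + 0.8142*0.97*0.17 + 0.7213*0.03*0.83 + 0.94426*0.03*0.17 = 0.057162 + 0.134262 + 0.017960 + 0.004816 = 0.214200
Of this, 0.139078 comes from 0.134262 + 0.004816 (the genuine neutron-flux excursion=true cases).
P(genuine neutron-flux excursion | scram) = 0.139078 / 0.214200 ≈ 0.6493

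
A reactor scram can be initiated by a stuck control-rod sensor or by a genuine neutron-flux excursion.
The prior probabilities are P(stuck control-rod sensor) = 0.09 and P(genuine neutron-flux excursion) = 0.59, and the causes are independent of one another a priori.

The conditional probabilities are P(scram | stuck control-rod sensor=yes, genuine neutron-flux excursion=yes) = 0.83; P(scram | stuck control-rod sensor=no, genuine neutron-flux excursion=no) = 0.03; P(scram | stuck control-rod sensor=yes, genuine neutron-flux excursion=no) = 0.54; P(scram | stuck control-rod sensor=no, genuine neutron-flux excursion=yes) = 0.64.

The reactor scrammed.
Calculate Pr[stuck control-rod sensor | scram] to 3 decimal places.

Pr[stuck control-rod sensor | scram] ≈ 0.153

P(scram) = 0.03×0.91×0.41 + 0.64×0.91×0.59 + 0.54×0.09×0.41 + 0.83×0.09×0.59 = 0.011193 + 0.343616 + 0.019926 + 0.044073 = 0.418808
Restricting to configurations with stuck control-rod sensor present: 0.019926 + 0.044073 = 0.063999.
P(stuck control-rod sensor | scram) = 0.063999 / 0.418808 ≈ 0.153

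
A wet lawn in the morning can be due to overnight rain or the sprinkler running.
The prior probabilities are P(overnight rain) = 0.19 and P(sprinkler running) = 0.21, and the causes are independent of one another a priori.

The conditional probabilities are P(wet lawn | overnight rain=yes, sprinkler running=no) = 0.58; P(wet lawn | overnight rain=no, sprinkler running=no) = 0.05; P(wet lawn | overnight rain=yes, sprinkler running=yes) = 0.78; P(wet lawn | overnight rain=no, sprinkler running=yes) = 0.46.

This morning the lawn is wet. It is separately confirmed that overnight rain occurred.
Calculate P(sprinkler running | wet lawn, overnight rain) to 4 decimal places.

P(sprinkler running | wet lawn, overnight rain) ≈ 0.2633

For the numerator, keep only sprinkler running=true terms: 0.78×0.21 = 0.163800
The normalizing constant is 0.58×0.79 + 0.78×0.21 = 0.622000
P(sprinkler running | wet lawn, overnight rain) = 0.163800/0.622000 ≈ 0.2633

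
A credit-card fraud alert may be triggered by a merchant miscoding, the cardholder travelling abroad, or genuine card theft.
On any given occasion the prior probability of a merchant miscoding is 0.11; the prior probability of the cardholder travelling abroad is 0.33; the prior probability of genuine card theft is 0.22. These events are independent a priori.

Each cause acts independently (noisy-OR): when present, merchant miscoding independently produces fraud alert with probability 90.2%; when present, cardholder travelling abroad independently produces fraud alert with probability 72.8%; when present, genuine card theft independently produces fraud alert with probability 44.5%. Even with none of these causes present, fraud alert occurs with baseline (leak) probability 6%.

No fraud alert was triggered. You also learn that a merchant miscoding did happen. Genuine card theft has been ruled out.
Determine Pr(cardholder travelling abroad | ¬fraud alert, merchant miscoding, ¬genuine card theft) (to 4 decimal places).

Under noisy-OR, P(fraud alert | causes) = 1 − (1−0.06)·∏(1−qᵢ) over the active causes.
Enumerate both values of cardholder travelling abroad and weight by the priors:
  P(¬fraud alert | merchant miscoding, ¬genuine card theft) = 0.09212×0.67 + 0.025057×0.33
        = 0.061720 + 0.008269 = 0.069989
Keeping only the cardholder travelling abroad-present terms gives 0.008269, so
  P(cardholder travelling abroad | ¬fraud alert, merchant miscoding, ¬genuine card theft) = 0.008269 / 0.069989 ≈ 0.1181

Pr(cardholder travelling abroad | ¬fraud alert, merchant miscoding, ¬genuine card theft) ≈ 0.1181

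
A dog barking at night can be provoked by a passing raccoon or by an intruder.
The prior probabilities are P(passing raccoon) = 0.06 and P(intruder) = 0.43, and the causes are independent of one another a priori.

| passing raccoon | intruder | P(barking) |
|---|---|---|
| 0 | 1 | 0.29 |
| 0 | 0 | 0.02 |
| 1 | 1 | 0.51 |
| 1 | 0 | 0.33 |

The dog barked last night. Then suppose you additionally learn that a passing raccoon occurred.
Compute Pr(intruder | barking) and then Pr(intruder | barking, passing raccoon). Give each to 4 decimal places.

Sum P(barking|·) weighted by the priors over the 4 (passing raccoon, intruder) configurations:
  P(barking) = 0.02×0.94×0.57 + 0.29×0.94×0.43 + 0.33×0.06×0.57 + 0.51×0.06×0.43
        = 0.010716 + 0.117218 + 0.011286 + 0.013158 = 0.152378
Configurations with intruder contribute 0.130376, so
  P(intruder | barking) = 0.130376 / 0.152378 ≈ 0.8556

With the extra evidence:
For the numerator, keep only intruder=true terms: 0.51*0.43 = 0.219300
Normalizer over all consistent configurations: 0.33*0.57 + 0.51*0.43 = 0.407400
Posterior = 0.219300 / 0.407400 ≈ 0.5383

Pr(intruder | barking) ≈ 0.8556; Pr(intruder | barking, passing raccoon) ≈ 0.5383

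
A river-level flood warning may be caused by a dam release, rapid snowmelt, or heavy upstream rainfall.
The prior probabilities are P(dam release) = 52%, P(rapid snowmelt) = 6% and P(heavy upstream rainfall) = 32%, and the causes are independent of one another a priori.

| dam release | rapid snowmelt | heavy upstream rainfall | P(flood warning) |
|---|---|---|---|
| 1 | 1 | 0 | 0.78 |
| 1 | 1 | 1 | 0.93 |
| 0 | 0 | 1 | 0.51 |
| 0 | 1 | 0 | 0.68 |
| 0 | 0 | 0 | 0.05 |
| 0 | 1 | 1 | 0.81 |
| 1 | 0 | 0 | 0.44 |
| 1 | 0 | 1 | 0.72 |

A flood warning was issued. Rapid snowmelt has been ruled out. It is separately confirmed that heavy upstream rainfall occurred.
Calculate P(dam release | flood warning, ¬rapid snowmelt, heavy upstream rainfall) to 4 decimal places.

P(dam release | flood warning, ¬rapid snowmelt, heavy upstream rainfall) ≈ 0.6047

Weight on dam release=true, given the evidence: 0.72*0.52 = 0.374400
The normalizing constant is 0.51*0.48 + 0.72*0.52 = 0.619200
P(dam release | flood warning, ¬rapid snowmelt, heavy upstream rainfall) = 0.374400/0.619200 ≈ 0.6047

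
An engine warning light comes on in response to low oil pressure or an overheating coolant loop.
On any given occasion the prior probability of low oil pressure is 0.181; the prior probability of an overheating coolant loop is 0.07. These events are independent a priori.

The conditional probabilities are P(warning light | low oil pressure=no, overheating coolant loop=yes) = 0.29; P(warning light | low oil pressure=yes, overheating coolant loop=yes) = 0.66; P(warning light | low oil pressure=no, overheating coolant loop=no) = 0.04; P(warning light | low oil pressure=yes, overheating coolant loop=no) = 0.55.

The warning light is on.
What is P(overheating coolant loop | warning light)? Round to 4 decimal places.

P(warning light) = 0.04·0.819·0.93 + 0.29·0.819·0.07 + 0.55·0.181·0.93 + 0.66·0.181·0.07 = 0.030467 + 0.016626 + 0.092582 + 0.008362 = 0.148037
Of this, 0.024988 comes from 0.016626 + 0.008362 (the overheating coolant loop=true cases).
P(overheating coolant loop | warning light) = 0.024988 / 0.148037 ≈ 0.1688

P(overheating coolant loop | warning light) ≈ 0.1688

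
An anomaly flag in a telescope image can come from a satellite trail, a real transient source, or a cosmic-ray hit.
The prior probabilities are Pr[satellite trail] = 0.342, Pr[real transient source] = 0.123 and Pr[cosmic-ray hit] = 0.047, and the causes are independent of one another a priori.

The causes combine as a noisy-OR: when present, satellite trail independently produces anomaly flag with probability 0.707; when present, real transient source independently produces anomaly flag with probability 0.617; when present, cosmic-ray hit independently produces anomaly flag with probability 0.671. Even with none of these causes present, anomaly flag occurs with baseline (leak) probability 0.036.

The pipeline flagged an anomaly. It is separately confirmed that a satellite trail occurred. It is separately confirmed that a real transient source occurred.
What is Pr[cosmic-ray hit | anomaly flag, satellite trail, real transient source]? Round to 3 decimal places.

Pr[cosmic-ray hit | anomaly flag, satellite trail, real transient source] ≈ 0.051

Under noisy-OR, P(anomaly flag | causes) = 1 − (1−0.036)·∏(1−qᵢ) over the active causes.
P(anomaly flag | satellite trail, real transient source) = 0.891821·0.953 + 0.964409·0.047 = 0.849905 + 0.045327 = 0.895232
Restricting to configurations with cosmic-ray hit present: 0.964409·0.047 = 0.045327.
So P(cosmic-ray hit | anomaly flag, satellite trail, real transient source) = 0.045327/0.895232 ≈ 0.051.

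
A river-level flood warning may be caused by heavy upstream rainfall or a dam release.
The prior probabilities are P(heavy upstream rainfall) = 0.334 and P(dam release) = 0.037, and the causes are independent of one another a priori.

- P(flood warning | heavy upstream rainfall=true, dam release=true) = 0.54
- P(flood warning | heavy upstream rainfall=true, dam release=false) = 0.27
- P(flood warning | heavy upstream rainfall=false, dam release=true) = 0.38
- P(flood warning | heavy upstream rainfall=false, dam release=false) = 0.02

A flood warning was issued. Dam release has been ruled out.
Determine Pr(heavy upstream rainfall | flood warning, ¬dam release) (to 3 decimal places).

P(flood warning | ¬dam release) = 0.02*0.666 + 0.27*0.334 = 0.013320 + 0.090180 = 0.103500
Restricting to configurations with heavy upstream rainfall present: 0.27*0.334 = 0.090180.
Hence the posterior is 0.090180/0.103500 ≈ 0.871.

Pr(heavy upstream rainfall | flood warning, ¬dam release) ≈ 0.871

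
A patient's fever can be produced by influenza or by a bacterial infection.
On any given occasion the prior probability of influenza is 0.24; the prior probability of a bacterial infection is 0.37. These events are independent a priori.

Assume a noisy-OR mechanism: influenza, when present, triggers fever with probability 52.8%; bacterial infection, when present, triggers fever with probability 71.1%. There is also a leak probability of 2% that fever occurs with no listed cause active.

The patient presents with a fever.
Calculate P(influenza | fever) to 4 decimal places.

Under noisy-OR, P(fever | causes) = 1 − (1−0.02)·∏(1−qᵢ) over the active causes.
Weight on influenza=true, given the evidence: 0.081261 + 0.076929 = 0.158190
Denominator P(fever): 0.02·0.76·0.63 + 0.71678·0.76·0.37 + 0.53744·0.24·0.63 + 0.86632·0.24·0.37 = 0.369325
P(influenza | fever) = 0.158190/0.369325 ≈ 0.4283

P(influenza | fever) ≈ 0.4283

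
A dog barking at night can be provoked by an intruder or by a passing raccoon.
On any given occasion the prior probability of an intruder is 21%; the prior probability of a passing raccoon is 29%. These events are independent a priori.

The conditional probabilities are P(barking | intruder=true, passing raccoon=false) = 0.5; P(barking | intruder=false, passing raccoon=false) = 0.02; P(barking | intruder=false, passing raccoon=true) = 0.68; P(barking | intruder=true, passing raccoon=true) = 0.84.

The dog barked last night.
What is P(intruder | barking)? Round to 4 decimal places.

P(barking) = 0.02*0.79*0.71 + 0.68*0.79*0.29 + 0.5*0.21*0.71 + 0.84*0.21*0.29 = 0.011218 + 0.155788 + 0.074550 + 0.051156 = 0.292712
Restricting to configurations with intruder present: 0.074550 + 0.051156 = 0.125706.
So P(intruder | barking) = 0.125706/0.292712 ≈ 0.4295.

P(intruder | barking) ≈ 0.4295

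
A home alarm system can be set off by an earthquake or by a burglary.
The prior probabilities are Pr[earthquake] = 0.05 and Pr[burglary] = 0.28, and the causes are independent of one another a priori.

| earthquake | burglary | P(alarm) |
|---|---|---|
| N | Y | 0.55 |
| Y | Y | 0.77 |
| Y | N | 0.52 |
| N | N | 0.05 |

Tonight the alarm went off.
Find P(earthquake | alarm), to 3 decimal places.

Numerator (weight on configurations with earthquake): 0.018720 + 0.010780 = 0.029500
The normalizing constant is 0.05×0.95×0.72 + 0.55×0.95×0.28 + 0.52×0.05×0.72 + 0.77×0.05×0.28 = 0.210000
P(earthquake | alarm) = 0.029500/0.210000 ≈ 0.140

P(earthquake | alarm) ≈ 0.140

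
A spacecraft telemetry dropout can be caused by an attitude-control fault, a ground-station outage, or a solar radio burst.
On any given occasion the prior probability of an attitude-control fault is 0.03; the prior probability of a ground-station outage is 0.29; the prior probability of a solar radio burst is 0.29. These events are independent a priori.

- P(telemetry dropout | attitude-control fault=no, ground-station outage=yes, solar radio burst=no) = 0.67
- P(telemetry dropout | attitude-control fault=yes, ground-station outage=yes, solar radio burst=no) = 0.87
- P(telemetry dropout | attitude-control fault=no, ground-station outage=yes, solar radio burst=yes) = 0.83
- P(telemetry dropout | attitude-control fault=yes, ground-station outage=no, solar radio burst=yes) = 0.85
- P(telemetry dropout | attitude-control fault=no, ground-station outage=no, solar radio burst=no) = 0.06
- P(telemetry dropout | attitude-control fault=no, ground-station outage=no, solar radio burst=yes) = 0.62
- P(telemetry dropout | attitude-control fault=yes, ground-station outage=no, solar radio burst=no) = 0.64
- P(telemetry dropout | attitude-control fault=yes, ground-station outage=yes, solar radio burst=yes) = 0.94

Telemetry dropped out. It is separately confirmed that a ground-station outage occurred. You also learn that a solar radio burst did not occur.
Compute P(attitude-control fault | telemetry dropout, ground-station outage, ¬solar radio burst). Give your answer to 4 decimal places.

P(attitude-control fault | telemetry dropout, ground-station outage, ¬solar radio burst) ≈ 0.0386

By total probability over both values of attitude-control fault:
  P(telemetry dropout | ground-station outage, ¬solar radio burst) = 0.67*0.97 + 0.87*0.03
        = 0.649900 + 0.026100 = 0.676000
Keeping only the attitude-control fault-present terms gives 0.026100, so
  P(attitude-control fault | telemetry dropout, ground-station outage, ¬solar radio burst) = 0.026100 / 0.676000 ≈ 0.0386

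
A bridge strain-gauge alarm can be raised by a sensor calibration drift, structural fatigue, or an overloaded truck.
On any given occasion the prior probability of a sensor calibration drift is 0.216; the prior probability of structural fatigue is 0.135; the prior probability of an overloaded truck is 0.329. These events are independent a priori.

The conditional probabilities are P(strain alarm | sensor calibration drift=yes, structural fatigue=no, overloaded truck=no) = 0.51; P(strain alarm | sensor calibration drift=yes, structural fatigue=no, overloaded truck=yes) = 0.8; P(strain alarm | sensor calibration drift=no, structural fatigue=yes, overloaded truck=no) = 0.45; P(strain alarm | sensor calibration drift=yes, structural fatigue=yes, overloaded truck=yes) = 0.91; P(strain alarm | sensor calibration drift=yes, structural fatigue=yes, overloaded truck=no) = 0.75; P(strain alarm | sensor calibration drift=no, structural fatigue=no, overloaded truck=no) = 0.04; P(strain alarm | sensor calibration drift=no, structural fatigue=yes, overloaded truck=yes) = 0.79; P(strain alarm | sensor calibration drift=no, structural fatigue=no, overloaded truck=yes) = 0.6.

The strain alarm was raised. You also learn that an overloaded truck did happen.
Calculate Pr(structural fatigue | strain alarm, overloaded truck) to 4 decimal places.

Pr(structural fatigue | strain alarm, overloaded truck) ≈ 0.1653

For the numerator, keep only structural fatigue=true terms: 0.083614 + 0.026536 = 0.110150
The normalizing constant is 0.6·0.784·0.865 + 0.79·0.784·0.135 + 0.8·0.216·0.865 + 0.91·0.216·0.135 = 0.666518
P(structural fatigue | strain alarm, overloaded truck) = 0.110150/0.666518 ≈ 0.1653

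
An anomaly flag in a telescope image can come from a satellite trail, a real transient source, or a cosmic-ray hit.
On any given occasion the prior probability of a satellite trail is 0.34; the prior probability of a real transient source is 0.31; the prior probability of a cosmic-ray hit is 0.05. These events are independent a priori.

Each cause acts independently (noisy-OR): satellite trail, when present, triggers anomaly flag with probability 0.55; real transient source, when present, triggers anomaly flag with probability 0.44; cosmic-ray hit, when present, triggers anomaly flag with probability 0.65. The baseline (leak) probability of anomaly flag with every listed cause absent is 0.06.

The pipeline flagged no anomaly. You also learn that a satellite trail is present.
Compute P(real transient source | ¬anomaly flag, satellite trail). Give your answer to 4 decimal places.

P(real transient source | ¬anomaly flag, satellite trail) ≈ 0.2010

Under noisy-OR, P(anomaly flag | causes) = 1 − (1−0.06)·∏(1−qᵢ) over the active causes.
P(¬anomaly flag | satellite trail) = 0.423×0.69×0.95 + 0.14805×0.69×0.05 + 0.23688×0.31×0.95 + 0.082908×0.31×0.05 = 0.277276 + 0.005108 + 0.069761 + 0.001285 = 0.353430
Of this, 0.071046 comes from 0.069761 + 0.001285 (the real transient source=true cases).
So P(real transient source | ¬anomaly flag, satellite trail) = 0.071046/0.353430 ≈ 0.2010.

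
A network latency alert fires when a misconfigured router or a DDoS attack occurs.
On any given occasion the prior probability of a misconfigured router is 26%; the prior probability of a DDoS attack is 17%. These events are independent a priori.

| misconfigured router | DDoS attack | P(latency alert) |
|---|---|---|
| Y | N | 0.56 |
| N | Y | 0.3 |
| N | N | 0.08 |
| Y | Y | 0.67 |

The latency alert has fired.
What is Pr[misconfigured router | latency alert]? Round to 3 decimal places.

P(latency alert) = 0.08*0.74*0.83 + 0.3*0.74*0.17 + 0.56*0.26*0.83 + 0.67*0.26*0.17 = 0.049136 + 0.037740 + 0.120848 + 0.029614 = 0.237338
The misconfigured router-present share is 0.120848 + 0.029614 = 0.150462.
So P(misconfigured router | latency alert) = 0.150462/0.237338 ≈ 0.634.

Pr[misconfigured router | latency alert] ≈ 0.634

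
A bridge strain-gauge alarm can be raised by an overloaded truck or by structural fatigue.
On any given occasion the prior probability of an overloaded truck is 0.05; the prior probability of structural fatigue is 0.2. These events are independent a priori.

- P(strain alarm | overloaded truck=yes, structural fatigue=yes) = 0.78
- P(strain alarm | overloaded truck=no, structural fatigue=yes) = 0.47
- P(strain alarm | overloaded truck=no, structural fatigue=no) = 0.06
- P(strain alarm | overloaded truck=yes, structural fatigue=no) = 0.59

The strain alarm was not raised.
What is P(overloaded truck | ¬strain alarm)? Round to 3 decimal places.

Weight on overloaded truck=true, given the evidence: 0.016400 + 0.002200 = 0.018600
Denominator P(¬strain alarm): 0.94*0.95*0.8 + 0.53*0.95*0.2 + 0.41*0.05*0.8 + 0.22*0.05*0.2 = 0.833700
P(overloaded truck | ¬strain alarm) = 0.018600/0.833700 ≈ 0.022

P(overloaded truck | ¬strain alarm) ≈ 0.022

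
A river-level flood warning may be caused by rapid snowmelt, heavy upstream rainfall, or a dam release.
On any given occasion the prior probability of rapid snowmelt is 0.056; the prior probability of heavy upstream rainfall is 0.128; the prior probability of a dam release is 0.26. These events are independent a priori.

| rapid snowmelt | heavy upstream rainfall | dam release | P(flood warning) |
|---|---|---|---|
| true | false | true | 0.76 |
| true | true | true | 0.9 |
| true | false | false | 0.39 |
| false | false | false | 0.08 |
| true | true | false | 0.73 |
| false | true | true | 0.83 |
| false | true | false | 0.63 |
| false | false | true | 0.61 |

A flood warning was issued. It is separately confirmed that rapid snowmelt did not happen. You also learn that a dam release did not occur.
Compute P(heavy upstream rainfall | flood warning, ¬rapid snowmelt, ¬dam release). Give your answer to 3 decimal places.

Numerator (weight on configurations with heavy upstream rainfall): 0.63·0.128 = 0.080640
The normalizing constant is 0.08·0.872 + 0.63·0.128 = 0.150400
P(heavy upstream rainfall | flood warning, ¬rapid snowmelt, ¬dam release) = 0.080640/0.150400 ≈ 0.536

P(heavy upstream rainfall | flood warning, ¬rapid snowmelt, ¬dam release) ≈ 0.536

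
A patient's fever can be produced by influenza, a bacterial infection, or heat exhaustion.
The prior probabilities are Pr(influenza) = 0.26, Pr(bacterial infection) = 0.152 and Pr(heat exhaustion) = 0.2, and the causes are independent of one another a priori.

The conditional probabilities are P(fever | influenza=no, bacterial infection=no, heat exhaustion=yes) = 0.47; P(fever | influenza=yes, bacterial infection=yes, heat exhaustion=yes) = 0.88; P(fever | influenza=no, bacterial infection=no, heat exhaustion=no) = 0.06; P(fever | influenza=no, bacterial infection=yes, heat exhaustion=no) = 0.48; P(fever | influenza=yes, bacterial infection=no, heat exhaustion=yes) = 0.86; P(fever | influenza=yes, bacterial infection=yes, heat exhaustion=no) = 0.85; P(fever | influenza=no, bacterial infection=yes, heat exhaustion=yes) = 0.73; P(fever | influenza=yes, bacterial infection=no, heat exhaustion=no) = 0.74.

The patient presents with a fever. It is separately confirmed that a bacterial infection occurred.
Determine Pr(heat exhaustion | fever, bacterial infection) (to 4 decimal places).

By total probability over the 4 (influenza, heat exhaustion) configurations:
  P(fever | bacterial infection) = 0.48×0.74×0.8 + 0.73×0.74×0.2 + 0.85×0.26×0.8 + 0.88×0.26×0.2
        = 0.284160 + 0.108040 + 0.176800 + 0.045760 = 0.614760
Keeping only the heat exhaustion-present terms gives 0.153800, so
  P(heat exhaustion | fever, bacterial infection) = 0.153800 / 0.614760 ≈ 0.2502

Pr(heat exhaustion | fever, bacterial infection) ≈ 0.2502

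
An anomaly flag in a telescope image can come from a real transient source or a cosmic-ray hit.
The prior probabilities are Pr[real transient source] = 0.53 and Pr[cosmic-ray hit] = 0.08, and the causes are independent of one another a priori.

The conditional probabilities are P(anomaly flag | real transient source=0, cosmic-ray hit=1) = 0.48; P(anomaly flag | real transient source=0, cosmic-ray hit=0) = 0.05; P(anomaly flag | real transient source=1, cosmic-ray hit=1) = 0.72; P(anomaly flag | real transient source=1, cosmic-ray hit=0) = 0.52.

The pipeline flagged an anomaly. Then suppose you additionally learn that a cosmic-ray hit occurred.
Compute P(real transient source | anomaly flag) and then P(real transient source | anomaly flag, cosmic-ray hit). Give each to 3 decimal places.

By total probability over the 4 (real transient source, cosmic-ray hit) configurations:
  P(anomaly flag) = 0.05·0.47·0.92 + 0.48·0.47·0.08 + 0.52·0.53·0.92 + 0.72·0.53·0.08
        = 0.021620 + 0.018048 + 0.253552 + 0.030528 = 0.323748
The terms with real transient source present sum to 0.284080, so
  P(real transient source | anomaly flag) = 0.284080 / 0.323748 ≈ 0.877

Now also conditioning on cosmic-ray hit=true:
Sum P(anomaly flag|·) weighted by the priors over both values of real transient source:
  P(anomaly flag | cosmic-ray hit) = 0.48·0.47 + 0.72·0.53
        = 0.225600 + 0.381600 = 0.607200
Configurations with real transient source contribute 0.381600, so
  P(real transient source | anomaly flag, cosmic-ray hit) = 0.381600 / 0.607200 ≈ 0.628
Conditioning on cosmic-ray hit lowers the posterior on real transient source: the classic explaining-away effect in a common-effect structure.

P(real transient source | anomaly flag) ≈ 0.877; P(real transient source | anomaly flag, cosmic-ray hit) ≈ 0.628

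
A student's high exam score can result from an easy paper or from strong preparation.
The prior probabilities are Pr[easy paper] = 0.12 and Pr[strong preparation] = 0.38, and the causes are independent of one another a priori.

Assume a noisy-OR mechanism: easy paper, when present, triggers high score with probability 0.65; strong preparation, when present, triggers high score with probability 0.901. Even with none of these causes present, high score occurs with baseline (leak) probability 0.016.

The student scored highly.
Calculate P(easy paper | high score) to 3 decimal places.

P(easy paper | high score) ≈ 0.230

Under noisy-OR, P(high score | causes) = 1 − (1−0.016)·∏(1−qᵢ) over the active causes.
Sum P(high score|·) weighted by the priors over the 4 (easy paper, strong preparation) configurations:
  P(high score) = 0.016*0.88*0.62 + 0.902584*0.88*0.38 + 0.6556*0.12*0.62 + 0.965904*0.12*0.38
        = 0.008730 + 0.301824 + 0.048777 + 0.044045 = 0.403376
Configurations with easy paper contribute 0.092822, so
  P(easy paper | high score) = 0.092822 / 0.403376 ≈ 0.230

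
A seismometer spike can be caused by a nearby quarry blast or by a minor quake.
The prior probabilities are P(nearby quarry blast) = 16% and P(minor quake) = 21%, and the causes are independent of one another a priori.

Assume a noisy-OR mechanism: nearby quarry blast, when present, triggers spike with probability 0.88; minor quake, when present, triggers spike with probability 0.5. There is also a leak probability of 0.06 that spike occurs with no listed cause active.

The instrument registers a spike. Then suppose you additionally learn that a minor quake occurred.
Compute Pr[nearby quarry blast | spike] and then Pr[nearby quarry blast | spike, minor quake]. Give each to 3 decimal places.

Pr[nearby quarry blast | spike] ≈ 0.519; Pr[nearby quarry blast | spike, minor quake] ≈ 0.253

Under noisy-OR, P(spike | causes) = 1 − (1−0.06)·∏(1−qᵢ) over the active causes.
Sum P(spike|·) weighted by the priors over the 4 (nearby quarry blast, minor quake) configurations:
  P(spike) = 0.06×0.84×0.79 + 0.53×0.84×0.21 + 0.8872×0.16×0.79 + 0.9436×0.16×0.21
        = 0.039816 + 0.093492 + 0.112142 + 0.031705 = 0.277155
The terms with nearby quarry blast present sum to 0.143847, so
  P(nearby quarry blast | spike) = 0.143847 / 0.277155 ≈ 0.519

With the extra evidence:
Sum P(spike|·) weighted by the priors over both values of nearby quarry blast:
  P(spike | minor quake) = 0.53×0.84 + 0.9436×0.16
        = 0.445200 + 0.150976 = 0.596176
Keeping only the nearby quarry blast-present terms gives 0.150976, so
  P(nearby quarry blast | spike, minor quake) = 0.150976 / 0.596176 ≈ 0.253
— minor quake explains away the evidence for nearby quarry blast.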